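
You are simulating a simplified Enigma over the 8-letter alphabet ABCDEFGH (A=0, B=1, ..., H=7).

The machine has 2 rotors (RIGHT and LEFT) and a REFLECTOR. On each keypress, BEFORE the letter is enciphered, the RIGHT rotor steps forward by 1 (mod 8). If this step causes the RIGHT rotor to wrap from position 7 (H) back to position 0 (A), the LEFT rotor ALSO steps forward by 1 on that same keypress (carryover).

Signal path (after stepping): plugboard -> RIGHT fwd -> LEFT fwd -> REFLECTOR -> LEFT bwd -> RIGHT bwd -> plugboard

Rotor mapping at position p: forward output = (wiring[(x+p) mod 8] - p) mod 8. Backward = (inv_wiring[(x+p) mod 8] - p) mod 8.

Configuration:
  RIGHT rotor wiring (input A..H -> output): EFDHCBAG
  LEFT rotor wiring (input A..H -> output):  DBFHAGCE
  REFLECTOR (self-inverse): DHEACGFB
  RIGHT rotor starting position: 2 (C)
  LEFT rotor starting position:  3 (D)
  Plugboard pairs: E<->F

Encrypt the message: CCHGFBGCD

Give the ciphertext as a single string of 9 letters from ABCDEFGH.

Char 1 ('C'): step: R->3, L=3; C->plug->C->R->G->L->G->refl->F->L'->B->R'->F->plug->E
Char 2 ('C'): step: R->4, L=3; C->plug->C->R->E->L->B->refl->H->L'->D->R'->H->plug->H
Char 3 ('H'): step: R->5, L=3; H->plug->H->R->F->L->A->refl->D->L'->C->R'->G->plug->G
Char 4 ('G'): step: R->6, L=3; G->plug->G->R->E->L->B->refl->H->L'->D->R'->H->plug->H
Char 5 ('F'): step: R->7, L=3; F->plug->E->R->A->L->E->refl->C->L'->H->R'->A->plug->A
Char 6 ('B'): step: R->0, L->4 (L advanced); B->plug->B->R->F->L->F->refl->G->L'->C->R'->E->plug->F
Char 7 ('G'): step: R->1, L=4; G->plug->G->R->F->L->F->refl->G->L'->C->R'->B->plug->B
Char 8 ('C'): step: R->2, L=4; C->plug->C->R->A->L->E->refl->C->L'->B->R'->A->plug->A
Char 9 ('D'): step: R->3, L=4; D->plug->D->R->F->L->F->refl->G->L'->C->R'->G->plug->G

Answer: EHGHAFBAG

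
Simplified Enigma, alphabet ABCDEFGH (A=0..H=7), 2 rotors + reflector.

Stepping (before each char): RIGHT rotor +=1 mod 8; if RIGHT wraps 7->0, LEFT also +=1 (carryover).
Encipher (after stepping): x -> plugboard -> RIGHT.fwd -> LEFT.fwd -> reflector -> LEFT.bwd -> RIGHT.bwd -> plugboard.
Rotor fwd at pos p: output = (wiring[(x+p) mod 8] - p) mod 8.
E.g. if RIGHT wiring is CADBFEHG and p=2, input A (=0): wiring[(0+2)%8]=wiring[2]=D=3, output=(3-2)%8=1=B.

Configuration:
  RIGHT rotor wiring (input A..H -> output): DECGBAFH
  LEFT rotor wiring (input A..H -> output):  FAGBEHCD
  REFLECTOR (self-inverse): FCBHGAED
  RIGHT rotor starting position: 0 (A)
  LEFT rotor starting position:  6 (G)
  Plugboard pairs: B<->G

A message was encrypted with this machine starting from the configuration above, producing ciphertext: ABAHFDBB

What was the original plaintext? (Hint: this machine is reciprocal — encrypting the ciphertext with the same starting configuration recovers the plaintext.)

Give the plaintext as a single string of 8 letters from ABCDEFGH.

Char 1 ('A'): step: R->1, L=6; A->plug->A->R->D->L->C->refl->B->L'->H->R'->E->plug->E
Char 2 ('B'): step: R->2, L=6; B->plug->G->R->B->L->F->refl->A->L'->E->R'->B->plug->G
Char 3 ('A'): step: R->3, L=6; A->plug->A->R->D->L->C->refl->B->L'->H->R'->H->plug->H
Char 4 ('H'): step: R->4, L=6; H->plug->H->R->C->L->H->refl->D->L'->F->R'->A->plug->A
Char 5 ('F'): step: R->5, L=6; F->plug->F->R->F->L->D->refl->H->L'->C->R'->C->plug->C
Char 6 ('D'): step: R->6, L=6; D->plug->D->R->G->L->G->refl->E->L'->A->R'->F->plug->F
Char 7 ('B'): step: R->7, L=6; B->plug->G->R->B->L->F->refl->A->L'->E->R'->B->plug->G
Char 8 ('B'): step: R->0, L->7 (L advanced); B->plug->G->R->F->L->F->refl->A->L'->G->R'->D->plug->D

Answer: EGHACFGD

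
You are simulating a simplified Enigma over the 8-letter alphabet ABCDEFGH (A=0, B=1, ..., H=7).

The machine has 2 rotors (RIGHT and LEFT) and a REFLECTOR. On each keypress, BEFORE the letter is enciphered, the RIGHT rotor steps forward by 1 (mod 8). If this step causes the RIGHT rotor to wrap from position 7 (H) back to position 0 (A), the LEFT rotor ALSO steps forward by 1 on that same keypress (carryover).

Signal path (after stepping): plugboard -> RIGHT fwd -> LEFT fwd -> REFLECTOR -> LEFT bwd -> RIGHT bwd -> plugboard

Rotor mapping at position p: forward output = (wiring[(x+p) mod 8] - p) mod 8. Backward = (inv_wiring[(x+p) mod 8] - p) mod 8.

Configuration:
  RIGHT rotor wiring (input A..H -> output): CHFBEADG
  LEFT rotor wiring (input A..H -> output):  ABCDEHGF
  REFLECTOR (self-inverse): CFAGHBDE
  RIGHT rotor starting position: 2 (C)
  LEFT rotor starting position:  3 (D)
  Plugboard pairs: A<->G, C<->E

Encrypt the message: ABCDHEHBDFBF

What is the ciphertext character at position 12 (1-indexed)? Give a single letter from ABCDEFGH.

Char 1 ('A'): step: R->3, L=3; A->plug->G->R->E->L->C->refl->A->L'->A->R'->D->plug->D
Char 2 ('B'): step: R->4, L=3; B->plug->B->R->E->L->C->refl->A->L'->A->R'->A->plug->G
Char 3 ('C'): step: R->5, L=3; C->plug->E->R->C->L->E->refl->H->L'->H->R'->H->plug->H
Char 4 ('D'): step: R->6, L=3; D->plug->D->R->B->L->B->refl->F->L'->F->R'->A->plug->G
Char 5 ('H'): step: R->7, L=3; H->plug->H->R->E->L->C->refl->A->L'->A->R'->C->plug->E
Char 6 ('E'): step: R->0, L->4 (L advanced); E->plug->C->R->F->L->F->refl->B->L'->D->R'->G->plug->A
Char 7 ('H'): step: R->1, L=4; H->plug->H->R->B->L->D->refl->G->L'->G->R'->A->plug->G
Char 8 ('B'): step: R->2, L=4; B->plug->B->R->H->L->H->refl->E->L'->E->R'->F->plug->F
Char 9 ('D'): step: R->3, L=4; D->plug->D->R->A->L->A->refl->C->L'->C->R'->H->plug->H
Char 10 ('F'): step: R->4, L=4; F->plug->F->R->D->L->B->refl->F->L'->F->R'->H->plug->H
Char 11 ('B'): step: R->5, L=4; B->plug->B->R->G->L->G->refl->D->L'->B->R'->C->plug->E
Char 12 ('F'): step: R->6, L=4; F->plug->F->R->D->L->B->refl->F->L'->F->R'->A->plug->G

G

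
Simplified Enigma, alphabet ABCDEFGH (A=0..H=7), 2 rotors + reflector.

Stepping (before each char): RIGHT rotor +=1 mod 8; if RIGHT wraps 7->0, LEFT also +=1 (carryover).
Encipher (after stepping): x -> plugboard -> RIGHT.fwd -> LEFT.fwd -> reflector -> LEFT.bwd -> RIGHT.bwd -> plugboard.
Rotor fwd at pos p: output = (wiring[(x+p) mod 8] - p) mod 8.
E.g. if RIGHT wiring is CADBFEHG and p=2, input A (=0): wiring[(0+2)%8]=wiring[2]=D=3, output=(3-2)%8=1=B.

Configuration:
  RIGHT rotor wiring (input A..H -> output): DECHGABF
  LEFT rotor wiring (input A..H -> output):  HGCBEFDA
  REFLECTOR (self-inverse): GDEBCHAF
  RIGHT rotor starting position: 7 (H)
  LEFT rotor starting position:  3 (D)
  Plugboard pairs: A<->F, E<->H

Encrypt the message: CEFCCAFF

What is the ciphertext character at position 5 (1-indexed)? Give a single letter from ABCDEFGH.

Char 1 ('C'): step: R->0, L->4 (L advanced); C->plug->C->R->C->L->H->refl->F->L'->H->R'->D->plug->D
Char 2 ('E'): step: R->1, L=4; E->plug->H->R->C->L->H->refl->F->L'->H->R'->E->plug->H
Char 3 ('F'): step: R->2, L=4; F->plug->A->R->A->L->A->refl->G->L'->G->R'->D->plug->D
Char 4 ('C'): step: R->3, L=4; C->plug->C->R->F->L->C->refl->E->L'->D->R'->B->plug->B
Char 5 ('C'): step: R->4, L=4; C->plug->C->R->F->L->C->refl->E->L'->D->R'->H->plug->E

E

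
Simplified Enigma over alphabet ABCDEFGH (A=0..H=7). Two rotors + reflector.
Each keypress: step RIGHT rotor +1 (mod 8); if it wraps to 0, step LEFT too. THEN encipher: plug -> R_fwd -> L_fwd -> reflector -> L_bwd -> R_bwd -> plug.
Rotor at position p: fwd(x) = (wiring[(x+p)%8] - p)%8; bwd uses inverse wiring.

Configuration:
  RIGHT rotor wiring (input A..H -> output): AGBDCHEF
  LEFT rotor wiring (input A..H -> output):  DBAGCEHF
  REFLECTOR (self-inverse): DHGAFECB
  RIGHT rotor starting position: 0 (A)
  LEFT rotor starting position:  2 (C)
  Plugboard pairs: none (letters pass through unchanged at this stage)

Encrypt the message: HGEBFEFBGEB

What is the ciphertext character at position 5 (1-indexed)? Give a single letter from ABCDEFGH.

Char 1 ('H'): step: R->1, L=2; H->plug->H->R->H->L->H->refl->B->L'->G->R'->E->plug->E
Char 2 ('G'): step: R->2, L=2; G->plug->G->R->G->L->B->refl->H->L'->H->R'->A->plug->A
Char 3 ('E'): step: R->3, L=2; E->plug->E->R->C->L->A->refl->D->L'->F->R'->F->plug->F
Char 4 ('B'): step: R->4, L=2; B->plug->B->R->D->L->C->refl->G->L'->A->R'->C->plug->C
Char 5 ('F'): step: R->5, L=2; F->plug->F->R->E->L->F->refl->E->L'->B->R'->E->plug->E

E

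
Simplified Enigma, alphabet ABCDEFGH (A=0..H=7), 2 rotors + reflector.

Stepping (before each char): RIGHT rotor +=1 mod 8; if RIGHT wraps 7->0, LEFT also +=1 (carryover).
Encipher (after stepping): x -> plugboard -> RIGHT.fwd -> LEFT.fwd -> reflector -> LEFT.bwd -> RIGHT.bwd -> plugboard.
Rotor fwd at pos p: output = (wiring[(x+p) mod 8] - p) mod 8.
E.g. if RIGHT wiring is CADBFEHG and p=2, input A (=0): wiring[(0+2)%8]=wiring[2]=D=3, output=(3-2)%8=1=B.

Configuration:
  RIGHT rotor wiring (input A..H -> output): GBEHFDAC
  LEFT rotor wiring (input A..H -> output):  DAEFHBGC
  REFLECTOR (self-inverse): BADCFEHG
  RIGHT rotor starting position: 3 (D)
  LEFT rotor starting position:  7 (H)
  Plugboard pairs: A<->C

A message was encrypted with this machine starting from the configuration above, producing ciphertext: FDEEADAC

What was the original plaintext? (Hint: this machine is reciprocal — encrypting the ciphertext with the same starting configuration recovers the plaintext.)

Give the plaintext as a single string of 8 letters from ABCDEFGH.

Char 1 ('F'): step: R->4, L=7; F->plug->F->R->F->L->A->refl->B->L'->C->R'->E->plug->E
Char 2 ('D'): step: R->5, L=7; D->plug->D->R->B->L->E->refl->F->L'->D->R'->B->plug->B
Char 3 ('E'): step: R->6, L=7; E->plug->E->R->G->L->C->refl->D->L'->A->R'->C->plug->A
Char 4 ('E'): step: R->7, L=7; E->plug->E->R->A->L->D->refl->C->L'->G->R'->F->plug->F
Char 5 ('A'): step: R->0, L->0 (L advanced); A->plug->C->R->E->L->H->refl->G->L'->G->R'->A->plug->C
Char 6 ('D'): step: R->1, L=0; D->plug->D->R->E->L->H->refl->G->L'->G->R'->C->plug->A
Char 7 ('A'): step: R->2, L=0; A->plug->C->R->D->L->F->refl->E->L'->C->R'->A->plug->C
Char 8 ('C'): step: R->3, L=0; C->plug->A->R->E->L->H->refl->G->L'->G->R'->G->plug->G

Answer: EBAFCACG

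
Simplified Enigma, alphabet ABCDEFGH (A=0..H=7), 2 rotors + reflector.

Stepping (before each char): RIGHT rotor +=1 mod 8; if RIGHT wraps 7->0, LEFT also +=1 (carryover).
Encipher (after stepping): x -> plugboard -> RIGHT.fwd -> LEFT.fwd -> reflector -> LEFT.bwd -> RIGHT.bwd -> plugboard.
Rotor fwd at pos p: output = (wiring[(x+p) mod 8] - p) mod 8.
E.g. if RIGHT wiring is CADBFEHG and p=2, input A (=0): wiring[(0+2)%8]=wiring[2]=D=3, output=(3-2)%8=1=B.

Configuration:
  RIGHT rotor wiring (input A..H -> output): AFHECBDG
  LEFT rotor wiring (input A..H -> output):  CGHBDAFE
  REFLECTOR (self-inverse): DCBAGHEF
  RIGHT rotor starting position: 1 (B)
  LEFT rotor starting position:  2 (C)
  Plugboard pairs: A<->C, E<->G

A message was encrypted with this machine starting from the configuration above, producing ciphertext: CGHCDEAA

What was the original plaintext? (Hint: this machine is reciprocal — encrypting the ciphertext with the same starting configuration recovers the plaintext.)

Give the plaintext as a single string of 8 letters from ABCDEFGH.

Char 1 ('C'): step: R->2, L=2; C->plug->A->R->F->L->C->refl->B->L'->C->R'->B->plug->B
Char 2 ('G'): step: R->3, L=2; G->plug->E->R->D->L->G->refl->E->L'->H->R'->B->plug->B
Char 3 ('H'): step: R->4, L=2; H->plug->H->R->A->L->F->refl->H->L'->B->R'->F->plug->F
Char 4 ('C'): step: R->5, L=2; C->plug->A->R->E->L->D->refl->A->L'->G->R'->B->plug->B
Char 5 ('D'): step: R->6, L=2; D->plug->D->R->H->L->E->refl->G->L'->D->R'->H->plug->H
Char 6 ('E'): step: R->7, L=2; E->plug->G->R->C->L->B->refl->C->L'->F->R'->E->plug->G
Char 7 ('A'): step: R->0, L->3 (L advanced); A->plug->C->R->H->L->E->refl->G->L'->A->R'->A->plug->C
Char 8 ('A'): step: R->1, L=3; A->plug->C->R->D->L->C->refl->B->L'->E->R'->A->plug->C

Answer: BBFBHGCC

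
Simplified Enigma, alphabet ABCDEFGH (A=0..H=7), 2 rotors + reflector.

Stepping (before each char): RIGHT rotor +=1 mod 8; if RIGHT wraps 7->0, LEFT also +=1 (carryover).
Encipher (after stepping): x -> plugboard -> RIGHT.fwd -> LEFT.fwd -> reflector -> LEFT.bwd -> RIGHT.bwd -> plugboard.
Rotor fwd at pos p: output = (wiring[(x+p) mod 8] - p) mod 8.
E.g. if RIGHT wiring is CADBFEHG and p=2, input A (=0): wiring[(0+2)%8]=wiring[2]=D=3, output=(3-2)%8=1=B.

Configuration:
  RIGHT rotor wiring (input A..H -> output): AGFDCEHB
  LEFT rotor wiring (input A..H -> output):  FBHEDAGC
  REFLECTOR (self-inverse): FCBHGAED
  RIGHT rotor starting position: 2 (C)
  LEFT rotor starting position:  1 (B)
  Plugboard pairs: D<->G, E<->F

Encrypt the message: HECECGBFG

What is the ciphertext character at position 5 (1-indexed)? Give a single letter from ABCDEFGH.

Char 1 ('H'): step: R->3, L=1; H->plug->H->R->C->L->D->refl->H->L'->E->R'->D->plug->G
Char 2 ('E'): step: R->4, L=1; E->plug->F->R->C->L->D->refl->H->L'->E->R'->E->plug->F
Char 3 ('C'): step: R->5, L=1; C->plug->C->R->E->L->H->refl->D->L'->C->R'->B->plug->B
Char 4 ('E'): step: R->6, L=1; E->plug->F->R->F->L->F->refl->A->L'->A->R'->D->plug->G
Char 5 ('C'): step: R->7, L=1; C->plug->C->R->H->L->E->refl->G->L'->B->R'->B->plug->B

B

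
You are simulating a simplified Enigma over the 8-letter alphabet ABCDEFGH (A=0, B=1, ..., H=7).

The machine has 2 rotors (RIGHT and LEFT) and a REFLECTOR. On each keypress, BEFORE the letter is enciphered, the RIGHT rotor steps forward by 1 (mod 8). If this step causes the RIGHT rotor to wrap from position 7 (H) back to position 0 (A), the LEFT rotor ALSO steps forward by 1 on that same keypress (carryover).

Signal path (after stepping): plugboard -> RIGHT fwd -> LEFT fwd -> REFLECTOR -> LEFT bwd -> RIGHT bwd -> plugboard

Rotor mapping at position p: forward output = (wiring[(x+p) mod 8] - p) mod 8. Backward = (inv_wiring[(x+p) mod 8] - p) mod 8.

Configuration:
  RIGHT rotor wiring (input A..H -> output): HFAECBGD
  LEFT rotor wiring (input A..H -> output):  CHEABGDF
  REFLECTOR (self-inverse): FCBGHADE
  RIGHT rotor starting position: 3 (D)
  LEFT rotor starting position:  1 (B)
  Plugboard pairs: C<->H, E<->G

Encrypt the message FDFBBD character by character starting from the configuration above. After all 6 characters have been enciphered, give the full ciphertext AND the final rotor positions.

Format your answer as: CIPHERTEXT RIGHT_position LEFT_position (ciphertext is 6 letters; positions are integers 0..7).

Answer: CHGDFF 1 2

Derivation:
Char 1 ('F'): step: R->4, L=1; F->plug->F->R->B->L->D->refl->G->L'->A->R'->H->plug->C
Char 2 ('D'): step: R->5, L=1; D->plug->D->R->C->L->H->refl->E->L'->G->R'->C->plug->H
Char 3 ('F'): step: R->6, L=1; F->plug->F->R->G->L->E->refl->H->L'->C->R'->E->plug->G
Char 4 ('B'): step: R->7, L=1; B->plug->B->R->A->L->G->refl->D->L'->B->R'->D->plug->D
Char 5 ('B'): step: R->0, L->2 (L advanced); B->plug->B->R->F->L->D->refl->G->L'->B->R'->F->plug->F
Char 6 ('D'): step: R->1, L=2; D->plug->D->R->B->L->G->refl->D->L'->F->R'->F->plug->F
Final: ciphertext=CHGDFF, RIGHT=1, LEFT=2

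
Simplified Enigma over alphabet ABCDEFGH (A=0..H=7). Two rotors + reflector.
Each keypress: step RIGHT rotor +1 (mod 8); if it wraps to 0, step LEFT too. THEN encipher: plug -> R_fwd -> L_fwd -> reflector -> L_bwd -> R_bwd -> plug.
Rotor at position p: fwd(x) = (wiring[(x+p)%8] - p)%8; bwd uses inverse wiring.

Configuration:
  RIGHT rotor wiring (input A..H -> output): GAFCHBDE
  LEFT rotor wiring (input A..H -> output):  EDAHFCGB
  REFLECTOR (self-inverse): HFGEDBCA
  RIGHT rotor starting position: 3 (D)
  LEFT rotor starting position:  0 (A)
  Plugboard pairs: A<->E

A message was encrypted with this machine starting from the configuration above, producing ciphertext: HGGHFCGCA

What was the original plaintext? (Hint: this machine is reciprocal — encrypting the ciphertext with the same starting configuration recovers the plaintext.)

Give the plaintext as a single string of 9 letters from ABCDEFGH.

Char 1 ('H'): step: R->4, L=0; H->plug->H->R->G->L->G->refl->C->L'->F->R'->B->plug->B
Char 2 ('G'): step: R->5, L=0; G->plug->G->R->F->L->C->refl->G->L'->G->R'->B->plug->B
Char 3 ('G'): step: R->6, L=0; G->plug->G->R->B->L->D->refl->E->L'->A->R'->C->plug->C
Char 4 ('H'): step: R->7, L=0; H->plug->H->R->E->L->F->refl->B->L'->H->R'->B->plug->B
Char 5 ('F'): step: R->0, L->1 (L advanced); F->plug->F->R->B->L->H->refl->A->L'->G->R'->A->plug->E
Char 6 ('C'): step: R->1, L=1; C->plug->C->R->B->L->H->refl->A->L'->G->R'->D->plug->D
Char 7 ('G'): step: R->2, L=1; G->plug->G->R->E->L->B->refl->F->L'->F->R'->C->plug->C
Char 8 ('C'): step: R->3, L=1; C->plug->C->R->G->L->A->refl->H->L'->B->R'->E->plug->A
Char 9 ('A'): step: R->4, L=1; A->plug->E->R->C->L->G->refl->C->L'->A->R'->D->plug->D

Answer: BBCBEDCAD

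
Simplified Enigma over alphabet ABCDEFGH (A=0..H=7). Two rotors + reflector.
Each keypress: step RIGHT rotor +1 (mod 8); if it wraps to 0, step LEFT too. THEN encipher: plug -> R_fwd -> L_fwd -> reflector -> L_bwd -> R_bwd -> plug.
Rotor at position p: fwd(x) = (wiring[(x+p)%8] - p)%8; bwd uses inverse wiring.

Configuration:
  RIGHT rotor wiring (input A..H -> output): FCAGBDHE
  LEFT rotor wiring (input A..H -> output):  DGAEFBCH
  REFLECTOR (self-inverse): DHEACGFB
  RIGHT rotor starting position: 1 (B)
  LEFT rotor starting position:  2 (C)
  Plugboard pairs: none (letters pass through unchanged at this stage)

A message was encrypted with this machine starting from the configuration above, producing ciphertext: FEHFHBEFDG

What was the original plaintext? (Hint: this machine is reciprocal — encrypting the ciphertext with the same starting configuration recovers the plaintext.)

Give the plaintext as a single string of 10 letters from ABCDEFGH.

Char 1 ('F'): step: R->2, L=2; F->plug->F->R->C->L->D->refl->A->L'->E->R'->B->plug->B
Char 2 ('E'): step: R->3, L=2; E->plug->E->R->B->L->C->refl->E->L'->H->R'->G->plug->G
Char 3 ('H'): step: R->4, L=2; H->plug->H->R->C->L->D->refl->A->L'->E->R'->G->plug->G
Char 4 ('F'): step: R->5, L=2; F->plug->F->R->D->L->H->refl->B->L'->G->R'->A->plug->A
Char 5 ('H'): step: R->6, L=2; H->plug->H->R->F->L->F->refl->G->L'->A->R'->F->plug->F
Char 6 ('B'): step: R->7, L=2; B->plug->B->R->G->L->B->refl->H->L'->D->R'->C->plug->C
Char 7 ('E'): step: R->0, L->3 (L advanced); E->plug->E->R->B->L->C->refl->E->L'->E->R'->H->plug->H
Char 8 ('F'): step: R->1, L=3; F->plug->F->R->G->L->D->refl->A->L'->F->R'->C->plug->C
Char 9 ('D'): step: R->2, L=3; D->plug->D->R->B->L->C->refl->E->L'->E->R'->B->plug->B
Char 10 ('G'): step: R->3, L=3; G->plug->G->R->H->L->F->refl->G->L'->C->R'->F->plug->F

Answer: BGGAFCHCBF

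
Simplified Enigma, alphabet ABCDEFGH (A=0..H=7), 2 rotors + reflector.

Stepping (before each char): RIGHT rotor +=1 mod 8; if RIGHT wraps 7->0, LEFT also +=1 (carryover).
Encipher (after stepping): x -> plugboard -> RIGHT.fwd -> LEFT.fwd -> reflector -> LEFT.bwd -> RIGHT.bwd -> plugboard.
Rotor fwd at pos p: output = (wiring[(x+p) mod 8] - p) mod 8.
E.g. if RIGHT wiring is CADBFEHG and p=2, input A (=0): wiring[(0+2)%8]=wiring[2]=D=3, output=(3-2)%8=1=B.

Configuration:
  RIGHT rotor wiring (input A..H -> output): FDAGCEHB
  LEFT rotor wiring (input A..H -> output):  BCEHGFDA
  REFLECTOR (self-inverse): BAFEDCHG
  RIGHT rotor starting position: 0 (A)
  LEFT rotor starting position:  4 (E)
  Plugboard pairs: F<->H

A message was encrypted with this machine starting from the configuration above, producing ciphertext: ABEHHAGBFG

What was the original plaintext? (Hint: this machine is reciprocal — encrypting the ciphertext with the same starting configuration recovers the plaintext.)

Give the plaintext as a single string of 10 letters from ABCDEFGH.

Char 1 ('A'): step: R->1, L=4; A->plug->A->R->C->L->H->refl->G->L'->F->R'->C->plug->C
Char 2 ('B'): step: R->2, L=4; B->plug->B->R->E->L->F->refl->C->L'->A->R'->C->plug->C
Char 3 ('E'): step: R->3, L=4; E->plug->E->R->G->L->A->refl->B->L'->B->R'->C->plug->C
Char 4 ('H'): step: R->4, L=4; H->plug->F->R->H->L->D->refl->E->L'->D->R'->C->plug->C
Char 5 ('H'): step: R->5, L=4; H->plug->F->R->D->L->E->refl->D->L'->H->R'->A->plug->A
Char 6 ('A'): step: R->6, L=4; A->plug->A->R->B->L->B->refl->A->L'->G->R'->H->plug->F
Char 7 ('G'): step: R->7, L=4; G->plug->G->R->F->L->G->refl->H->L'->C->R'->A->plug->A
Char 8 ('B'): step: R->0, L->5 (L advanced); B->plug->B->R->D->L->E->refl->D->L'->C->R'->E->plug->E
Char 9 ('F'): step: R->1, L=5; F->plug->H->R->E->L->F->refl->C->L'->G->R'->F->plug->H
Char 10 ('G'): step: R->2, L=5; G->plug->G->R->D->L->E->refl->D->L'->C->R'->D->plug->D

Answer: CCCCAFAEHD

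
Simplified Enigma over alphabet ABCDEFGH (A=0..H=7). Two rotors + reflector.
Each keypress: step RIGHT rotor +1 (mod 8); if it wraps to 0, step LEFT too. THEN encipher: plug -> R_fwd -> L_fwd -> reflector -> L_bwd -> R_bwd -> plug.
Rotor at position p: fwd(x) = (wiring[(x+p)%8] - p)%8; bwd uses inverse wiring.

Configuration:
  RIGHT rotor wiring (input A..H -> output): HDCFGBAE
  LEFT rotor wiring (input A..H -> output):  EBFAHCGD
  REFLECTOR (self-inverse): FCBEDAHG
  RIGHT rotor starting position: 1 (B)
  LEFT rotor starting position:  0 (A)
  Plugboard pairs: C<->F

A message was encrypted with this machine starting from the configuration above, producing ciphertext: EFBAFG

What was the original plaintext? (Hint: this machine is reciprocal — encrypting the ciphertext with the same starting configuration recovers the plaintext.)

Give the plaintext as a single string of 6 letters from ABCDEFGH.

Char 1 ('E'): step: R->2, L=0; E->plug->E->R->G->L->G->refl->H->L'->E->R'->C->plug->F
Char 2 ('F'): step: R->3, L=0; F->plug->C->R->G->L->G->refl->H->L'->E->R'->F->plug->C
Char 3 ('B'): step: R->4, L=0; B->plug->B->R->F->L->C->refl->B->L'->B->R'->H->plug->H
Char 4 ('A'): step: R->5, L=0; A->plug->A->R->E->L->H->refl->G->L'->G->R'->E->plug->E
Char 5 ('F'): step: R->6, L=0; F->plug->C->R->B->L->B->refl->C->L'->F->R'->D->plug->D
Char 6 ('G'): step: R->7, L=0; G->plug->G->R->C->L->F->refl->A->L'->D->R'->D->plug->D

Answer: FCHEDD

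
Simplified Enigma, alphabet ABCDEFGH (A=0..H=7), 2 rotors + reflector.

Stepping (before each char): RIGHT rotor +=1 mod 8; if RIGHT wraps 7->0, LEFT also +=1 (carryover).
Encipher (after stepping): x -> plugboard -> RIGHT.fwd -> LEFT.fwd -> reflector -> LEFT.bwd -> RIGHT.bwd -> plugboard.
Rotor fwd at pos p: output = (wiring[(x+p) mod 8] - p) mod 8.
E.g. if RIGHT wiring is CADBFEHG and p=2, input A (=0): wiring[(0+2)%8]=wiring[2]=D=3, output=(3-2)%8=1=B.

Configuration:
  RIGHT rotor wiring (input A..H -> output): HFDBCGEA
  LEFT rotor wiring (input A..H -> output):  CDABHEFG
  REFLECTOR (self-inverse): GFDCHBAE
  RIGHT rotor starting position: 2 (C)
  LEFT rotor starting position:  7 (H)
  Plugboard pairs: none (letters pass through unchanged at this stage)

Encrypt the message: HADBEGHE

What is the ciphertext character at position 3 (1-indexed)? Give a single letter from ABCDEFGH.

Char 1 ('H'): step: R->3, L=7; H->plug->H->R->A->L->H->refl->E->L'->C->R'->G->plug->G
Char 2 ('A'): step: R->4, L=7; A->plug->A->R->G->L->F->refl->B->L'->D->R'->E->plug->E
Char 3 ('D'): step: R->5, L=7; D->plug->D->R->C->L->E->refl->H->L'->A->R'->E->plug->E

E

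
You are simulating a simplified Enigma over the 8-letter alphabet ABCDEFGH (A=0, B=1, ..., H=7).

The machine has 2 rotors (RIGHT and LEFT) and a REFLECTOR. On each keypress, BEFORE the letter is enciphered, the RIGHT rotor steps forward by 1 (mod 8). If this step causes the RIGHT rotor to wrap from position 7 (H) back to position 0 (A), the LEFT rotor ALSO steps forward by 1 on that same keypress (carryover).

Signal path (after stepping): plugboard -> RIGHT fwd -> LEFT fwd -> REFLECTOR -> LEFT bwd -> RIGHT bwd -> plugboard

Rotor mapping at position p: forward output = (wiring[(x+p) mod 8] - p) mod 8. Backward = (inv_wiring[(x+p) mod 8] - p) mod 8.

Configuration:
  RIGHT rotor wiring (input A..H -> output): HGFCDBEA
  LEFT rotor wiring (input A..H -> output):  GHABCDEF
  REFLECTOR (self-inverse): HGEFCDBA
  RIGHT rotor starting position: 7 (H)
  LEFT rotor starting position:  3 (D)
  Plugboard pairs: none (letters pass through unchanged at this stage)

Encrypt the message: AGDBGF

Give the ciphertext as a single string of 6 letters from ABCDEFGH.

Char 1 ('A'): step: R->0, L->4 (L advanced); A->plug->A->R->H->L->F->refl->D->L'->F->R'->C->plug->C
Char 2 ('G'): step: R->1, L=4; G->plug->G->R->H->L->F->refl->D->L'->F->R'->A->plug->A
Char 3 ('D'): step: R->2, L=4; D->plug->D->R->H->L->F->refl->D->L'->F->R'->G->plug->G
Char 4 ('B'): step: R->3, L=4; B->plug->B->R->A->L->G->refl->B->L'->D->R'->G->plug->G
Char 5 ('G'): step: R->4, L=4; G->plug->G->R->B->L->H->refl->A->L'->C->R'->F->plug->F
Char 6 ('F'): step: R->5, L=4; F->plug->F->R->A->L->G->refl->B->L'->D->R'->C->plug->C

Answer: CAGGFC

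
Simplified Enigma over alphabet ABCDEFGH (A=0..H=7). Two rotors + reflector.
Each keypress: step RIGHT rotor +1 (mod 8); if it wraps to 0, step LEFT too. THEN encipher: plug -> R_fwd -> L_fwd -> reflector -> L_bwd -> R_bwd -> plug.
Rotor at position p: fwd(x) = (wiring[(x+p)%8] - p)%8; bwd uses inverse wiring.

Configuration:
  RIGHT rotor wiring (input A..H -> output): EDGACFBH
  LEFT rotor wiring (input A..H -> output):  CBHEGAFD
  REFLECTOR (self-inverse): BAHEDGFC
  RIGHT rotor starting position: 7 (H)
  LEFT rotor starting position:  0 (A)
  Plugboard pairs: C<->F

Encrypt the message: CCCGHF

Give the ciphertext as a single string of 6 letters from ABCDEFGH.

Answer: EFGBAH

Derivation:
Char 1 ('C'): step: R->0, L->1 (L advanced); C->plug->F->R->F->L->E->refl->D->L'->C->R'->E->plug->E
Char 2 ('C'): step: R->1, L=1; C->plug->F->R->A->L->A->refl->B->L'->H->R'->C->plug->F
Char 3 ('C'): step: R->2, L=1; C->plug->F->R->F->L->E->refl->D->L'->C->R'->G->plug->G
Char 4 ('G'): step: R->3, L=1; G->plug->G->R->A->L->A->refl->B->L'->H->R'->B->plug->B
Char 5 ('H'): step: R->4, L=1; H->plug->H->R->E->L->H->refl->C->L'->G->R'->A->plug->A
Char 6 ('F'): step: R->5, L=1; F->plug->C->R->C->L->D->refl->E->L'->F->R'->H->plug->H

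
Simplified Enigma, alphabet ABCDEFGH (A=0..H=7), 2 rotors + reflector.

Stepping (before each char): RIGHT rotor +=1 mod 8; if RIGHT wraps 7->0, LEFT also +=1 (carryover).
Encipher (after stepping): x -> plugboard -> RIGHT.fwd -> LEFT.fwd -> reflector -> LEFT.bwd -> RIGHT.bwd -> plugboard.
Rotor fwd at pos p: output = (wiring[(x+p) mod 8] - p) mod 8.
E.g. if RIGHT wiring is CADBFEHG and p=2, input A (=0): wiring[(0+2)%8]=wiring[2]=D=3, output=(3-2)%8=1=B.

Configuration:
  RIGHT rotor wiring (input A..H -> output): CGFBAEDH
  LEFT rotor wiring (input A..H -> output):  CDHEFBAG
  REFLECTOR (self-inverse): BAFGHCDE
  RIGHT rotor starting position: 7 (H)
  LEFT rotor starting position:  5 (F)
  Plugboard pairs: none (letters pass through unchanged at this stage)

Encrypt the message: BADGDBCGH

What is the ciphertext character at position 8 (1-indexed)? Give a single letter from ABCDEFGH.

Char 1 ('B'): step: R->0, L->6 (L advanced); B->plug->B->R->G->L->H->refl->E->L'->C->R'->A->plug->A
Char 2 ('A'): step: R->1, L=6; A->plug->A->R->F->L->G->refl->D->L'->H->R'->D->plug->D
Char 3 ('D'): step: R->2, L=6; D->plug->D->R->C->L->E->refl->H->L'->G->R'->C->plug->C
Char 4 ('G'): step: R->3, L=6; G->plug->G->R->D->L->F->refl->C->L'->A->R'->D->plug->D
Char 5 ('D'): step: R->4, L=6; D->plug->D->R->D->L->F->refl->C->L'->A->R'->B->plug->B
Char 6 ('B'): step: R->5, L=6; B->plug->B->R->G->L->H->refl->E->L'->C->R'->C->plug->C
Char 7 ('C'): step: R->6, L=6; C->plug->C->R->E->L->B->refl->A->L'->B->R'->B->plug->B
Char 8 ('G'): step: R->7, L=6; G->plug->G->R->F->L->G->refl->D->L'->H->R'->C->plug->C

C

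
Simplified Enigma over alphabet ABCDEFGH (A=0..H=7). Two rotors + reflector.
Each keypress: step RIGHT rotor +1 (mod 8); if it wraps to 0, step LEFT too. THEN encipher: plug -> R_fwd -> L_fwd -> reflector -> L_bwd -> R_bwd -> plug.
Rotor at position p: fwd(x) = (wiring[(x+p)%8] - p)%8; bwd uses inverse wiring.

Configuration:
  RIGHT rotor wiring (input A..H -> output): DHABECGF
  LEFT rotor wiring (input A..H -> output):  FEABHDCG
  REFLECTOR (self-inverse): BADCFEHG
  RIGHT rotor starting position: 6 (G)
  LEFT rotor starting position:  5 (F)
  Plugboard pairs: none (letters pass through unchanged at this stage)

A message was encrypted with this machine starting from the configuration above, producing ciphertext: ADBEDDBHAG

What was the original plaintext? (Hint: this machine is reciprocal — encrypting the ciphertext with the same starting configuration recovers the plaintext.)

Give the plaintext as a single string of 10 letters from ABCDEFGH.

Char 1 ('A'): step: R->7, L=5; A->plug->A->R->G->L->E->refl->F->L'->B->R'->D->plug->D
Char 2 ('D'): step: R->0, L->6 (L advanced); D->plug->D->R->B->L->A->refl->B->L'->G->R'->G->plug->G
Char 3 ('B'): step: R->1, L=6; B->plug->B->R->H->L->F->refl->E->L'->A->R'->C->plug->C
Char 4 ('E'): step: R->2, L=6; E->plug->E->R->E->L->C->refl->D->L'->F->R'->H->plug->H
Char 5 ('D'): step: R->3, L=6; D->plug->D->R->D->L->G->refl->H->L'->C->R'->E->plug->E
Char 6 ('D'): step: R->4, L=6; D->plug->D->R->B->L->A->refl->B->L'->G->R'->B->plug->B
Char 7 ('B'): step: R->5, L=6; B->plug->B->R->B->L->A->refl->B->L'->G->R'->D->plug->D
Char 8 ('H'): step: R->6, L=6; H->plug->H->R->E->L->C->refl->D->L'->F->R'->C->plug->C
Char 9 ('A'): step: R->7, L=6; A->plug->A->R->G->L->B->refl->A->L'->B->R'->D->plug->D
Char 10 ('G'): step: R->0, L->7 (L advanced); G->plug->G->R->G->L->E->refl->F->L'->C->R'->F->plug->F

Answer: DGCHEBDCDF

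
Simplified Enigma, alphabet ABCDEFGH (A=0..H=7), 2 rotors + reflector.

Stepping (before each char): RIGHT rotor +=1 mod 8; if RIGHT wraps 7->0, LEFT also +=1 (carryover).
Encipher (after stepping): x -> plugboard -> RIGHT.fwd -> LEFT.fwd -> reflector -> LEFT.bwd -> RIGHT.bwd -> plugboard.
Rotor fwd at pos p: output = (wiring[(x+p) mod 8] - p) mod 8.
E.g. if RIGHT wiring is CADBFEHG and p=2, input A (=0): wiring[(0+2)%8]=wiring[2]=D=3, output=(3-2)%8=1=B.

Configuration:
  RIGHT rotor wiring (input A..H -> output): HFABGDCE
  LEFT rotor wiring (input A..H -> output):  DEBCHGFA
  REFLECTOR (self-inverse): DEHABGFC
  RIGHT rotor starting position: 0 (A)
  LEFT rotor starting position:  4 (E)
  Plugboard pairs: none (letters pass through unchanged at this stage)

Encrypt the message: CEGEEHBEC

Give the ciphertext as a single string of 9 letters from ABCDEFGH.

Char 1 ('C'): step: R->1, L=4; C->plug->C->R->A->L->D->refl->A->L'->F->R'->D->plug->D
Char 2 ('E'): step: R->2, L=4; E->plug->E->R->A->L->D->refl->A->L'->F->R'->G->plug->G
Char 3 ('G'): step: R->3, L=4; G->plug->G->R->C->L->B->refl->E->L'->D->R'->B->plug->B
Char 4 ('E'): step: R->4, L=4; E->plug->E->R->D->L->E->refl->B->L'->C->R'->A->plug->A
Char 5 ('E'): step: R->5, L=4; E->plug->E->R->A->L->D->refl->A->L'->F->R'->B->plug->B
Char 6 ('H'): step: R->6, L=4; H->plug->H->R->F->L->A->refl->D->L'->A->R'->G->plug->G
Char 7 ('B'): step: R->7, L=4; B->plug->B->R->A->L->D->refl->A->L'->F->R'->A->plug->A
Char 8 ('E'): step: R->0, L->5 (L advanced); E->plug->E->R->G->L->F->refl->G->L'->D->R'->F->plug->F
Char 9 ('C'): step: R->1, L=5; C->plug->C->R->A->L->B->refl->E->L'->F->R'->D->plug->D

Answer: DGBABGAFD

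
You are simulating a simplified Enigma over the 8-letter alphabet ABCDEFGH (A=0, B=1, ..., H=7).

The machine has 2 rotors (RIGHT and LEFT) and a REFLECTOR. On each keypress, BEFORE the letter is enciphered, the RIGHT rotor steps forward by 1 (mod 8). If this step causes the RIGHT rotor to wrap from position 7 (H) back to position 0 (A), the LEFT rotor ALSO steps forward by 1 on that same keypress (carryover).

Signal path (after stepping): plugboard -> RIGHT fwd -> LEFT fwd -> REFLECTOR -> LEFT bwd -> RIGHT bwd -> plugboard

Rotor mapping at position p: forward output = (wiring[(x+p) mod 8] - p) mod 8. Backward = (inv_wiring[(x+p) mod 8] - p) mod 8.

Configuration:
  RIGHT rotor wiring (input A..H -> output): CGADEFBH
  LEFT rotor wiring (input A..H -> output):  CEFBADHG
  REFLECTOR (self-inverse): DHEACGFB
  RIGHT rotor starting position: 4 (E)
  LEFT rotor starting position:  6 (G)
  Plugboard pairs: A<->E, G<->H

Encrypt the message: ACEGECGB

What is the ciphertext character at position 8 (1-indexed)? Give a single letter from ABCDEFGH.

Char 1 ('A'): step: R->5, L=6; A->plug->E->R->B->L->A->refl->D->L'->F->R'->D->plug->D
Char 2 ('C'): step: R->6, L=6; C->plug->C->R->E->L->H->refl->B->L'->A->R'->D->plug->D
Char 3 ('E'): step: R->7, L=6; E->plug->A->R->A->L->B->refl->H->L'->E->R'->E->plug->A
Char 4 ('G'): step: R->0, L->7 (L advanced); G->plug->H->R->H->L->A->refl->D->L'->B->R'->G->plug->H
Char 5 ('E'): step: R->1, L=7; E->plug->A->R->F->L->B->refl->H->L'->A->R'->F->plug->F
Char 6 ('C'): step: R->2, L=7; C->plug->C->R->C->L->F->refl->G->L'->D->R'->D->plug->D
Char 7 ('G'): step: R->3, L=7; G->plug->H->R->F->L->B->refl->H->L'->A->R'->A->plug->E
Char 8 ('B'): step: R->4, L=7; B->plug->B->R->B->L->D->refl->A->L'->H->R'->H->plug->G

G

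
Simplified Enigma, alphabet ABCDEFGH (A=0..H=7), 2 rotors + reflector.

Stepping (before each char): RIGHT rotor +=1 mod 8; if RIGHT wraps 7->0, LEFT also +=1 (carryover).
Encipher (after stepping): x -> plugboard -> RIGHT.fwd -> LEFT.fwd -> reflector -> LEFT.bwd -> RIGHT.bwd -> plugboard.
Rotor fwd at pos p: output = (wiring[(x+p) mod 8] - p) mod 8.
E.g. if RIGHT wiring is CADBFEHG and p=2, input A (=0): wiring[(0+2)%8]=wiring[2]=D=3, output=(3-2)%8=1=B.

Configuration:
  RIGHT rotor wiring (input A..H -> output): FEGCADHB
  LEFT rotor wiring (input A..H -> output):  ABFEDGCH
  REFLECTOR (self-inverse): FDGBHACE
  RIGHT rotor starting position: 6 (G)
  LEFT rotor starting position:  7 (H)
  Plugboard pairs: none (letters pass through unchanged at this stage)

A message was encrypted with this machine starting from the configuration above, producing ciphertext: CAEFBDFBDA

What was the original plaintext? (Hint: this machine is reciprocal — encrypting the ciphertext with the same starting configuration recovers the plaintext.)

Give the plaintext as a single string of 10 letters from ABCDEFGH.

Char 1 ('C'): step: R->7, L=7; C->plug->C->R->F->L->E->refl->H->L'->G->R'->B->plug->B
Char 2 ('A'): step: R->0, L->0 (L advanced); A->plug->A->R->F->L->G->refl->C->L'->G->R'->C->plug->C
Char 3 ('E'): step: R->1, L=0; E->plug->E->R->C->L->F->refl->A->L'->A->R'->G->plug->G
Char 4 ('F'): step: R->2, L=0; F->plug->F->R->H->L->H->refl->E->L'->D->R'->G->plug->G
Char 5 ('B'): step: R->3, L=0; B->plug->B->R->F->L->G->refl->C->L'->G->R'->E->plug->E
Char 6 ('D'): step: R->4, L=0; D->plug->D->R->F->L->G->refl->C->L'->G->R'->H->plug->H
Char 7 ('F'): step: R->5, L=0; F->plug->F->R->B->L->B->refl->D->L'->E->R'->C->plug->C
Char 8 ('B'): step: R->6, L=0; B->plug->B->R->D->L->E->refl->H->L'->H->R'->C->plug->C
Char 9 ('D'): step: R->7, L=0; D->plug->D->R->H->L->H->refl->E->L'->D->R'->E->plug->E
Char 10 ('A'): step: R->0, L->1 (L advanced); A->plug->A->R->F->L->B->refl->D->L'->C->R'->D->plug->D

Answer: BCGGEHCCED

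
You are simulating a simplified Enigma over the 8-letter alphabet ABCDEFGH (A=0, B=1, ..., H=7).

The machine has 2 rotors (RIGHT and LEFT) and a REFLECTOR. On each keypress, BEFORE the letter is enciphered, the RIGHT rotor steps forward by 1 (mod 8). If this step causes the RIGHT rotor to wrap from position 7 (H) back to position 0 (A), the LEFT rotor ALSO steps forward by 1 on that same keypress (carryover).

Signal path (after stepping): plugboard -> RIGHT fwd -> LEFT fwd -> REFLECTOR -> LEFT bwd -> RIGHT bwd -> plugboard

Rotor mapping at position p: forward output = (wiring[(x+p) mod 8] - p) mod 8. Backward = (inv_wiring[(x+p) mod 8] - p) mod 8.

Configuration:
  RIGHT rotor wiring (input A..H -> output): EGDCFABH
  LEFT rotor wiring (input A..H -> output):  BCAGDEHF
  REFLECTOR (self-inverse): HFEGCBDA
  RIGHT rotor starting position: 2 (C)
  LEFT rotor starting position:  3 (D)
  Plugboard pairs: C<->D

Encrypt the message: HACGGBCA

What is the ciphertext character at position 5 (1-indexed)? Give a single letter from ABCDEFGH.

Char 1 ('H'): step: R->3, L=3; H->plug->H->R->A->L->D->refl->G->L'->F->R'->C->plug->D
Char 2 ('A'): step: R->4, L=3; A->plug->A->R->B->L->A->refl->H->L'->G->R'->H->plug->H
Char 3 ('C'): step: R->5, L=3; C->plug->D->R->H->L->F->refl->B->L'->C->R'->C->plug->D
Char 4 ('G'): step: R->6, L=3; G->plug->G->R->H->L->F->refl->B->L'->C->R'->H->plug->H
Char 5 ('G'): step: R->7, L=3; G->plug->G->R->B->L->A->refl->H->L'->G->R'->F->plug->F

F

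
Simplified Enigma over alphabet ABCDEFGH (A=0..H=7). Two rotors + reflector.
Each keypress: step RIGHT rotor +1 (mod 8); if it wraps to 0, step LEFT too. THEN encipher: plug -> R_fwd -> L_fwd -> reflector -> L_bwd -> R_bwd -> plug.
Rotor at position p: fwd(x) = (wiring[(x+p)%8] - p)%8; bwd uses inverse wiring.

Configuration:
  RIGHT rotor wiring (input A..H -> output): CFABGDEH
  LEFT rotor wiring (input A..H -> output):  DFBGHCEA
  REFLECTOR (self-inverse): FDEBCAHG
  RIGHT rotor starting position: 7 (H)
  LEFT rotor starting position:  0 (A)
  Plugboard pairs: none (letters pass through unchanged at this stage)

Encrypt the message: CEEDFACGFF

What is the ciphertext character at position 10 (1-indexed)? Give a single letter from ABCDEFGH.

Char 1 ('C'): step: R->0, L->1 (L advanced); C->plug->C->R->A->L->E->refl->C->L'->H->R'->H->plug->H
Char 2 ('E'): step: R->1, L=1; E->plug->E->R->C->L->F->refl->A->L'->B->R'->H->plug->H
Char 3 ('E'): step: R->2, L=1; E->plug->E->R->C->L->F->refl->A->L'->B->R'->D->plug->D
Char 4 ('D'): step: R->3, L=1; D->plug->D->R->B->L->A->refl->F->L'->C->R'->G->plug->G
Char 5 ('F'): step: R->4, L=1; F->plug->F->R->B->L->A->refl->F->L'->C->R'->A->plug->A
Char 6 ('A'): step: R->5, L=1; A->plug->A->R->G->L->H->refl->G->L'->D->R'->F->plug->F
Char 7 ('C'): step: R->6, L=1; C->plug->C->R->E->L->B->refl->D->L'->F->R'->H->plug->H
Char 8 ('G'): step: R->7, L=1; G->plug->G->R->E->L->B->refl->D->L'->F->R'->H->plug->H
Char 9 ('F'): step: R->0, L->2 (L advanced); F->plug->F->R->D->L->A->refl->F->L'->C->R'->A->plug->A
Char 10 ('F'): step: R->1, L=2; F->plug->F->R->D->L->A->refl->F->L'->C->R'->E->plug->E

E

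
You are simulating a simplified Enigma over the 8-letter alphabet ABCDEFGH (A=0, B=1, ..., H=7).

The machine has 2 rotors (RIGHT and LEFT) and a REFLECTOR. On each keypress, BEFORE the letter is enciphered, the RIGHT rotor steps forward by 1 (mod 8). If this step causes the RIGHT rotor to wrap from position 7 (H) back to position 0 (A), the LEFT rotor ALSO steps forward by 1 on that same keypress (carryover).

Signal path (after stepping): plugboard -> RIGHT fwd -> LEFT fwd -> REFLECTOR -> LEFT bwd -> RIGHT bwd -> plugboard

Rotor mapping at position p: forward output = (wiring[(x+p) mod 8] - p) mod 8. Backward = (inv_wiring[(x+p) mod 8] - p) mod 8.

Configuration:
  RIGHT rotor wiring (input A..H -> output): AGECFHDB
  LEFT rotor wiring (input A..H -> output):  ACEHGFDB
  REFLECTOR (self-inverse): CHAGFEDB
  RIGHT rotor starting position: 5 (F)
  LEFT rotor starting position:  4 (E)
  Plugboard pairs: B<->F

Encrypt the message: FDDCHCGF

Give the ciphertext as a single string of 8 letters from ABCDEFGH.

Answer: BCCFAFHH

Derivation:
Char 1 ('F'): step: R->6, L=4; F->plug->B->R->D->L->F->refl->E->L'->E->R'->F->plug->B
Char 2 ('D'): step: R->7, L=4; D->plug->D->R->F->L->G->refl->D->L'->H->R'->C->plug->C
Char 3 ('D'): step: R->0, L->5 (L advanced); D->plug->D->R->C->L->E->refl->F->L'->E->R'->C->plug->C
Char 4 ('C'): step: R->1, L=5; C->plug->C->R->B->L->G->refl->D->L'->D->R'->B->plug->F
Char 5 ('H'): step: R->2, L=5; H->plug->H->R->E->L->F->refl->E->L'->C->R'->A->plug->A
Char 6 ('C'): step: R->3, L=5; C->plug->C->R->E->L->F->refl->E->L'->C->R'->B->plug->F
Char 7 ('G'): step: R->4, L=5; G->plug->G->R->A->L->A->refl->C->L'->G->R'->H->plug->H
Char 8 ('F'): step: R->5, L=5; F->plug->B->R->G->L->C->refl->A->L'->A->R'->H->plug->H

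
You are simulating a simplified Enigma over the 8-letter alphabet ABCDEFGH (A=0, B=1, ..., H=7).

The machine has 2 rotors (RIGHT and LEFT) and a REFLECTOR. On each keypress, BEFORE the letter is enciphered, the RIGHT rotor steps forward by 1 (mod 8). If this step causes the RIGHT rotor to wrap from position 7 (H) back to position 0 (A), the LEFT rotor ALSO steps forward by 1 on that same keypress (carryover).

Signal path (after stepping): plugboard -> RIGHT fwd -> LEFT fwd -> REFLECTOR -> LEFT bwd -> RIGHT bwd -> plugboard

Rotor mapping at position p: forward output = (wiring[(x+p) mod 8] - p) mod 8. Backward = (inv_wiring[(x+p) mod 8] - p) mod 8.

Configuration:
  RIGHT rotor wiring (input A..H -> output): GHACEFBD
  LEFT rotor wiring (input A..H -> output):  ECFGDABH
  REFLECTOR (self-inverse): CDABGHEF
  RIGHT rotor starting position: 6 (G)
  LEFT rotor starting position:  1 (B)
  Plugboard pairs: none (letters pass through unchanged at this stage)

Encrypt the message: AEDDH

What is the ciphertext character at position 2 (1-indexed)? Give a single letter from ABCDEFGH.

Char 1 ('A'): step: R->7, L=1; A->plug->A->R->E->L->H->refl->F->L'->C->R'->H->plug->H
Char 2 ('E'): step: R->0, L->2 (L advanced); E->plug->E->R->E->L->H->refl->F->L'->F->R'->F->plug->F

F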